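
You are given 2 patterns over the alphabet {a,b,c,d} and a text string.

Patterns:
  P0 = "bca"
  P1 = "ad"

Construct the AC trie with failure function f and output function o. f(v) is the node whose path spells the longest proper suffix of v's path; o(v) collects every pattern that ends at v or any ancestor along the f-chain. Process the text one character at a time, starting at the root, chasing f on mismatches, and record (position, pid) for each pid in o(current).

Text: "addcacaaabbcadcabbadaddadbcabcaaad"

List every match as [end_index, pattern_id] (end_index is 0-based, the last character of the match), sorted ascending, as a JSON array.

Construct AC machine:
Trie (insert patterns):
  n0 'ε': a→4 b→1
  n1 'b': c→2
  n2 'bc': a→3
  n3 'bca': ·  ←P0
  n4 'a': d→5
  n5 'ad': ·  ←P1

Failure links (BFS by depth):
  n1('b'): parent n0 fail=0; on 'b' 0 → fail=0;  out ∅∪∅=∅
  n4('a'): parent n0 fail=0; on 'a' 0 → fail=0;  out ∅∪∅=∅
  n2('bc'): parent n1 fail=0; on 'c' 0 → fail=0;  out ∅∪∅=∅
  n5('ad'): parent n4 fail=0; on 'd' 0 → fail=0;  out {1}∪∅={1}
  n3('bca'): parent n2 fail=0; on 'a' 0 → fail=4;  out {0}∪∅={0}

Text stream:
i=0 'a': node 0→4
i=1 'd': node 4→5  → match P1@[0:1]
i=2 'd': node 5→0 (fail-walked)
i=3 'c': node 0→0
i=4 'a': node 0→4
i=5 'c': node 4→0 (fail-walked)
i=6 'a': node 0→4
i=7 'a': node 4→4 (fail-walked)
i=8 'a': node 4→4 (fail-walked)
i=9 'b': node 4→1 (fail-walked)
i=10 'b': node 1→1 (fail-walked)
i=11 'c': node 1→2
i=12 'a': node 2→3  → match P0@[10:12]
i=13 'd': node 3→5 (fail-walked)  → match P1@[12:13]
i=14 'c': node 5→0 (fail-walked)
i=15 'a': node 0→4
i=16 'b': node 4→1 (fail-walked)
i=17 'b': node 1→1 (fail-walked)
i=18 'a': node 1→4 (fail-walked)
i=19 'd': node 4→5  → match P1@[18:19]
i=20 'a': node 5→4 (fail-walked)
i=21 'd': node 4→5  → match P1@[20:21]
i=22 'd': node 5→0 (fail-walked)
i=23 'a': node 0→4
i=24 'd': node 4→5  → match P1@[23:24]
i=25 'b': node 5→1 (fail-walked)
i=26 'c': node 1→2
i=27 'a': node 2→3  → match P0@[25:27]
i=28 'b': node 3→1 (fail-walked)
i=29 'c': node 1→2
i=30 'a': node 2→3  → match P0@[28:30]
i=31 'a': node 3→4 (fail-walked)
i=32 'a': node 4→4 (fail-walked)
i=33 'd': node 4→5  → match P1@[32:33]

All matches (sorted): [[1,1],[12,0],[13,1],[19,1],[21,1],[24,1],[27,0],[30,0],[33,1]]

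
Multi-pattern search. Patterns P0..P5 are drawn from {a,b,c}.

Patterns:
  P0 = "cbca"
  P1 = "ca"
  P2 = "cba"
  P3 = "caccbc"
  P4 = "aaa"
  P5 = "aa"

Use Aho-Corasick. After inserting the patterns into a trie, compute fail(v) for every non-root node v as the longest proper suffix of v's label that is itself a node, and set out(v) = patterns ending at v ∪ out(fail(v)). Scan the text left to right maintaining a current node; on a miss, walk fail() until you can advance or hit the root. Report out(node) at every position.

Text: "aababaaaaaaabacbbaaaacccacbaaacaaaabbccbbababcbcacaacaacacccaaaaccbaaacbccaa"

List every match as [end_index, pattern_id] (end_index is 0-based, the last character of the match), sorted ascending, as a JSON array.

Build automaton:
Trie (insert patterns):
  0='ε' goto a→11 c→1
  1='c' goto a→5 b→2
  2='cb' goto a→6 c→3
  3='cbc' goto a→4
  4='cbca' goto ·  [P0 ends]
  5='ca' goto c→7  [P1 ends]
  6='cba' goto ·  [P2 ends]
  7='cac' goto c→8
  8='cacc' goto b→9
  9='caccb' goto c→10
  10='caccbc' goto ·  [P3 ends]
  11='a' goto a→12
  12='aa' goto a→13  [P5 ends]
  13='aaa' goto ·  [P4 ends]

Failure links (BFS by depth):
  fail(1) 'c': from fail(0)=0 chase 'c': 0 ⇒ 0;  out=∅∪out(0)=∅
  fail(11) 'a': from fail(0)=0 chase 'a': 0 ⇒ 0;  out=∅∪out(0)=∅
  fail(2) 'cb': from fail(1)=0 chase 'b': 0 ⇒ 0;  out=∅∪out(0)=∅
  fail(5) 'ca': from fail(1)=0 chase 'a': 0 ⇒ 11;  out={1}∪out(11)={1}
  fail(12) 'aa': from fail(11)=0 chase 'a': 0 ⇒ 11;  out={5}∪out(11)={5}
  fail(3) 'cbc': from fail(2)=0 chase 'c': 0 ⇒ 1;  out=∅∪out(1)=∅
  fail(6) 'cba': from fail(2)=0 chase 'a': 0 ⇒ 11;  out={2}∪out(11)={2}
  fail(7) 'cac': from fail(5)=11 chase 'c': 11→0 ⇒ 1;  out=∅∪out(1)=∅
  fail(13) 'aaa': from fail(12)=11 chase 'a': 11 ⇒ 12;  out={4}∪out(12)={4,5}
  fail(4) 'cbca': from fail(3)=1 chase 'a': 1 ⇒ 5;  out={0}∪out(5)={0,1}
  fail(8) 'cacc': from fail(7)=1 chase 'c': 1→0 ⇒ 1;  out=∅∪out(1)=∅
  fail(9) 'caccb': from fail(8)=1 chase 'b': 1 ⇒ 2;  out=∅∪out(2)=∅
  fail(10) 'caccbc': from fail(9)=2 chase 'c': 2 ⇒ 3;  out={3}∪out(3)={3}

Run:
pos 0 'a': at 11
pos 1 'a': at 12  emit P5@[0:1]
pos 2 'b': at 0 (via fail)
pos 3 'a': at 11
pos 4 'b': at 0 (via fail)
pos 5 'a': at 11
pos 6 'a': at 12  emit P5@[5:6]
pos 7 'a': at 13  emit P4@[5:7],P5@[6:7]
pos 8 'a': at 13 (via fail)  emit P4@[6:8],P5@[7:8]
pos 9 'a': at 13 (via fail)  emit P4@[7:9],P5@[8:9]
pos 10 'a': at 13 (via fail)  emit P4@[8:10],P5@[9:10]
pos 11 'a': at 13 (via fail)  emit P4@[9:11],P5@[10:11]
pos 12 'b': at 0 (via fail)
pos 13 'a': at 11
pos 14 'c': at 1 (via fail)
pos 15 'b': at 2
pos 16 'b': at 0 (via fail)
pos 17 'a': at 11
pos 18 'a': at 12  emit P5@[17:18]
pos 19 'a': at 13  emit P4@[17:19],P5@[18:19]
pos 20 'a': at 13 (via fail)  emit P4@[18:20],P5@[19:20]
pos 21 'c': at 1 (via fail)
pos 22 'c': at 1 (via fail)
pos 23 'c': at 1 (via fail)
pos 24 'a': at 5  emit P1@[23:24]
pos 25 'c': at 7
pos 26 'b': at 2 (via fail)
pos 27 'a': at 6  emit P2@[25:27]
pos 28 'a': at 12 (via fail)  emit P5@[27:28]
pos 29 'a': at 13  emit P4@[27:29],P5@[28:29]
pos 30 'c': at 1 (via fail)
pos 31 'a': at 5  emit P1@[30:31]
pos 32 'a': at 12 (via fail)  emit P5@[31:32]
pos 33 'a': at 13  emit P4@[31:33],P5@[32:33]
pos 34 'a': at 13 (via fail)  emit P4@[32:34],P5@[33:34]
pos 35 'b': at 0 (via fail)
pos 36 'b': at 0
pos 37 'c': at 1
pos 38 'c': at 1 (via fail)
pos 39 'b': at 2
pos 40 'b': at 0 (via fail)
pos 41 'a': at 11
pos 42 'b': at 0 (via fail)
pos 43 'a': at 11
pos 44 'b': at 0 (via fail)
pos 45 'c': at 1
pos 46 'b': at 2
pos 47 'c': at 3
pos 48 'a': at 4  emit P0@[45:48],P1@[47:48]
pos 49 'c': at 7 (via fail)
pos 50 'a': at 5 (via fail)  emit P1@[49:50]
pos 51 'a': at 12 (via fail)  emit P5@[50:51]
pos 52 'c': at 1 (via fail)
pos 53 'a': at 5  emit P1@[52:53]
pos 54 'a': at 12 (via fail)  emit P5@[53:54]
pos 55 'c': at 1 (via fail)
pos 56 'a': at 5  emit P1@[55:56]
pos 57 'c': at 7
pos 58 'c': at 8
pos 59 'c': at 1 (via fail)
pos 60 'a': at 5  emit P1@[59:60]
pos 61 'a': at 12 (via fail)  emit P5@[60:61]
pos 62 'a': at 13  emit P4@[60:62],P5@[61:62]
pos 63 'a': at 13 (via fail)  emit P4@[61:63],P5@[62:63]
pos 64 'c': at 1 (via fail)
pos 65 'c': at 1 (via fail)
pos 66 'b': at 2
pos 67 'a': at 6  emit P2@[65:67]
pos 68 'a': at 12 (via fail)  emit P5@[67:68]
pos 69 'a': at 13  emit P4@[67:69],P5@[68:69]
pos 70 'c': at 1 (via fail)
pos 71 'b': at 2
pos 72 'c': at 3
pos 73 'c': at 1 (via fail)
pos 74 'a': at 5  emit P1@[73:74]
pos 75 'a': at 12 (via fail)  emit P5@[74:75]

Result: [[1,5],[6,5],[7,4],[7,5],[8,4],[8,5],[9,4],[9,5],[10,4],[10,5],[11,4],[11,5],[18,5],[19,4],[19,5],[20,4],[20,5],[24,1],[27,2],[28,5],[29,4],[29,5],[31,1],[32,5],[33,4],[33,5],[34,4],[34,5],[48,0],[48,1],[50,1],[51,5],[53,1],[54,5],[56,1],[60,1],[61,5],[62,4],[62,5],[63,4],[63,5],[67,2],[68,5],[69,4],[69,5],[74,1],[75,5]]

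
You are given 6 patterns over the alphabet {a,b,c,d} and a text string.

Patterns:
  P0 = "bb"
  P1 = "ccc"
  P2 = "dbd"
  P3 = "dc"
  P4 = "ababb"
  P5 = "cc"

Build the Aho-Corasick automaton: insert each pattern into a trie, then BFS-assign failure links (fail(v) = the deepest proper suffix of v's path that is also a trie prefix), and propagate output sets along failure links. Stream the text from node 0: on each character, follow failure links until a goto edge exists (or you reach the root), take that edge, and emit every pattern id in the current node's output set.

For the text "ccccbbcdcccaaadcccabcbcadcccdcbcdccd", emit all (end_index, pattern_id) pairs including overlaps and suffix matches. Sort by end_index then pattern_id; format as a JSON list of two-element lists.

Build:
Trie (insert patterns):
  0='ε' goto a→10 b→1 c→3 d→6
  1='b' goto b→2
  2='bb' goto ·  ←P0
  3='c' goto c→4
  4='cc' goto c→5  ←P5
  5='ccc' goto ·  ←P1
  6='d' goto b→7 c→9
  7='db' goto d→8
  8='dbd' goto ·  ←P2
  9='dc' goto ·  ←P3
  10='a' goto b→11
  11='ab' goto a→12
  12='aba' goto b→13
  13='abab' goto b→14
  14='ababb' goto ·  ←P4

BFS fail/out derivation:
  n1('b'): parent n0 fail=0; on 'b' 0 → fail=0;  out ∅∪∅=∅
  n3('c'): parent n0 fail=0; on 'c' 0 → fail=0;  out ∅∪∅=∅
  n6('d'): parent n0 fail=0; on 'd' 0 → fail=0;  out ∅∪∅=∅
  n10('a'): parent n0 fail=0; on 'a' 0 → fail=0;  out ∅∪∅=∅
  n2('bb'): parent n1 fail=0; on 'b' 0 → fail=1;  out {0}∪∅={0}
  n4('cc'): parent n3 fail=0; on 'c' 0 → fail=3;  out {5}∪∅={5}
  n7('db'): parent n6 fail=0; on 'b' 0 → fail=1;  out ∅∪∅=∅
  n9('dc'): parent n6 fail=0; on 'c' 0 → fail=3;  out {3}∪∅={3}
  n11('ab'): parent n10 fail=0; on 'b' 0 → fail=1;  out ∅∪∅=∅
  n5('ccc'): parent n4 fail=3; on 'c' 3 → fail=4;  out {1}∪{5}={1,5}
  n8('dbd'): parent n7 fail=1; on 'd' 1→0 → fail=6;  out {2}∪∅={2}
  n12('aba'): parent n11 fail=1; on 'a' 1→0 → fail=10;  out ∅∪∅=∅
  n13('abab'): parent n12 fail=10; on 'b' 10 → fail=11;  out ∅∪∅=∅
  n14('ababb'): parent n13 fail=11; on 'b' 11→1 → fail=2;  out {4}∪{0}={0,4}

Text stream:
[0] read 'c'  n0⇒n3
[1] read 'c'  n3⇒n4  → match P5@[0:1]
[2] read 'c'  n4⇒n5  → match P1@[0:2],P5@[1:2]
[3] read 'c'  n5⇒n5 (via fail)  → match P1@[1:3],P5@[2:3]
[4] read 'b'  n5⇒n1 (via fail)
[5] read 'b'  n1⇒n2  → match P0@[4:5]
[6] read 'c'  n2⇒n3 (via fail)
[7] read 'd'  n3⇒n6 (via fail)
[8] read 'c'  n6⇒n9  → match P3@[7:8]
[9] read 'c'  n9⇒n4 (via fail)  → match P5@[8:9]
[10] read 'c'  n4⇒n5  → match P1@[8:10],P5@[9:10]
[11] read 'a'  n5⇒n10 (via fail)
[12] read 'a'  n10⇒n10 (via fail)
[13] read 'a'  n10⇒n10 (via fail)
[14] read 'd'  n10⇒n6 (via fail)
[15] read 'c'  n6⇒n9  → match P3@[14:15]
[16] read 'c'  n9⇒n4 (via fail)  → match P5@[15:16]
[17] read 'c'  n4⇒n5  → match P1@[15:17],P5@[16:17]
[18] read 'a'  n5⇒n10 (via fail)
[19] read 'b'  n10⇒n11
[20] read 'c'  n11⇒n3 (via fail)
[21] read 'b'  n3⇒n1 (via fail)
[22] read 'c'  n1⇒n3 (via fail)
[23] read 'a'  n3⇒n10 (via fail)
[24] read 'd'  n10⇒n6 (via fail)
[25] read 'c'  n6⇒n9  → match P3@[24:25]
[26] read 'c'  n9⇒n4 (via fail)  → match P5@[25:26]
[27] read 'c'  n4⇒n5  → match P1@[25:27],P5@[26:27]
[28] read 'd'  n5⇒n6 (via fail)
[29] read 'c'  n6⇒n9  → match P3@[28:29]
[30] read 'b'  n9⇒n1 (via fail)
[31] read 'c'  n1⇒n3 (via fail)
[32] read 'd'  n3⇒n6 (via fail)
[33] read 'c'  n6⇒n9  → match P3@[32:33]
[34] read 'c'  n9⇒n4 (via fail)  → match P5@[33:34]
[35] read 'd'  n4⇒n6 (via fail)

Result: [[1,5],[2,1],[2,5],[3,1],[3,5],[5,0],[8,3],[9,5],[10,1],[10,5],[15,3],[16,5],[17,1],[17,5],[25,3],[26,5],[27,1],[27,5],[29,3],[33,3],[34,5]]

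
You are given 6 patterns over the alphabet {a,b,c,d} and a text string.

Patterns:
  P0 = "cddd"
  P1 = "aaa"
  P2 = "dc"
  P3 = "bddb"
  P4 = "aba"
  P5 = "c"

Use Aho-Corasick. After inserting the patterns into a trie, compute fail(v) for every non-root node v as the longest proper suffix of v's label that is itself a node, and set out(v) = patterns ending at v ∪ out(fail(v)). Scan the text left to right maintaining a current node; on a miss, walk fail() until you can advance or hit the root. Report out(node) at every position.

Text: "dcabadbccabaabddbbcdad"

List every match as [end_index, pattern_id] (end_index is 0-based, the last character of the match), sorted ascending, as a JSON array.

Build automaton:
Trie nodes:
  n0 'ε': a→5 b→10 c→1 d→8
  n1 'c': d→2  [P5 ends]
  n2 'cd': d→3
  n3 'cdd': d→4
  n4 'cddd': ·  [P0 ends]
  n5 'a': a→6 b→14
  n6 'aa': a→7
  n7 'aaa': ·  [P1 ends]
  n8 'd': c→9
  n9 'dc': ·  [P2 ends]
  n10 'b': d→11
  n11 'bd': d→12
  n12 'bdd': b→13
  n13 'bddb': ·  [P3 ends]
  n14 'ab': a→15
  n15 'aba': ·  [P4 ends]

BFS fail/out derivation:
  n1('c'): parent n0 fail=0; on 'c' 0 → fail=0;  out {5}∪∅={5}
  n5('a'): parent n0 fail=0; on 'a' 0 → fail=0;  out ∅∪∅=∅
  n8('d'): parent n0 fail=0; on 'd' 0 → fail=0;  out ∅∪∅=∅
  n10('b'): parent n0 fail=0; on 'b' 0 → fail=0;  out ∅∪∅=∅
  n2('cd'): parent n1 fail=0; on 'd' 0 → fail=8;  out ∅∪∅=∅
  n6('aa'): parent n5 fail=0; on 'a' 0 → fail=5;  out ∅∪∅=∅
  n9('dc'): parent n8 fail=0; on 'c' 0 → fail=1;  out {2}∪{5}={2,5}
  n11('bd'): parent n10 fail=0; on 'd' 0 → fail=8;  out ∅∪∅=∅
  n14('ab'): parent n5 fail=0; on 'b' 0 → fail=10;  out ∅∪∅=∅
  n3('cdd'): parent n2 fail=8; on 'd' 8→0 → fail=8;  out ∅∪∅=∅
  n7('aaa'): parent n6 fail=5; on 'a' 5 → fail=6;  out {1}∪∅={1}
  n12('bdd'): parent n11 fail=8; on 'd' 8→0 → fail=8;  out ∅∪∅=∅
  n15('aba'): parent n14 fail=10; on 'a' 10→0 → fail=5;  out {4}∪∅={4}
  n4('cddd'): parent n3 fail=8; on 'd' 8→0 → fail=8;  out {0}∪∅={0}
  n13('bddb'): parent n12 fail=8; on 'b' 8→0 → fail=10;  out {3}∪∅={3}

Scan:
[0] read 'd'  n0⇒n8
[1] read 'c'  n8⇒n9  emit P2@[0:1],P5@[1:1]
[2] read 'a'  n9⇒n5 (fail-walked)
[3] read 'b'  n5⇒n14
[4] read 'a'  n14⇒n15  emit P4@[2:4]
[5] read 'd'  n15⇒n8 (fail-walked)
[6] read 'b'  n8⇒n10 (fail-walked)
[7] read 'c'  n10⇒n1 (fail-walked)  emit P5@[7:7]
[8] read 'c'  n1⇒n1 (fail-walked)  emit P5@[8:8]
[9] read 'a'  n1⇒n5 (fail-walked)
[10] read 'b'  n5⇒n14
[11] read 'a'  n14⇒n15  emit P4@[9:11]
[12] read 'a'  n15⇒n6 (fail-walked)
[13] read 'b'  n6⇒n14 (fail-walked)
[14] read 'd'  n14⇒n11 (fail-walked)
[15] read 'd'  n11⇒n12
[16] read 'b'  n12⇒n13  emit P3@[13:16]
[17] read 'b'  n13⇒n10 (fail-walked)
[18] read 'c'  n10⇒n1 (fail-walked)  emit P5@[18:18]
[19] read 'd'  n1⇒n2
[20] read 'a'  n2⇒n5 (fail-walked)
[21] read 'd'  n5⇒n8 (fail-walked)

Result: [[1,2],[1,5],[4,4],[7,5],[8,5],[11,4],[16,3],[18,5]]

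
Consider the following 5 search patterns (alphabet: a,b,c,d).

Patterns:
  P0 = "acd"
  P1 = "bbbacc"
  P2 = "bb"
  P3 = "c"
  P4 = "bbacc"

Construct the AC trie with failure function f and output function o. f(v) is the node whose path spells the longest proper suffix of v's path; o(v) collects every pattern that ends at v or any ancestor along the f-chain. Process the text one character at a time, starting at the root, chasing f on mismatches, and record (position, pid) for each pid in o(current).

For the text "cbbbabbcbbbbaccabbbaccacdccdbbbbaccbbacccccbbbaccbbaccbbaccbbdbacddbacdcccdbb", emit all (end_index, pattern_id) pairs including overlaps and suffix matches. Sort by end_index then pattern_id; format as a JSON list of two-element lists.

Build automaton:
Trie (insert patterns):
  n0 'ε': a→1 b→4 c→10
  n1 'a': c→2
  n2 'ac': d→3
  n3 'acd': ·  ←P0
  n4 'b': b→5
  n5 'bb': a→11 b→6  ←P2
  n6 'bbb': a→7
  n7 'bbba': c→8
  n8 'bbbac': c→9
  n9 'bbbacc': ·  ←P1
  n10 'c': ·  ←P3
  n11 'bba': c→12
  n12 'bbac': c→13
  n13 'bbacc': ·  ←P4

Failure links (BFS by depth):
  fail(1) 'a': from fail(0)=0 chase 'a': 0 ⇒ 0;  out=∅∪out(0)=∅
  fail(4) 'b': from fail(0)=0 chase 'b': 0 ⇒ 0;  out=∅∪out(0)=∅
  fail(10) 'c': from fail(0)=0 chase 'c': 0 ⇒ 0;  out={3}∪out(0)={3}
  fail(2) 'ac': from fail(1)=0 chase 'c': 0 ⇒ 10;  out=∅∪out(10)={3}
  fail(5) 'bb': from fail(4)=0 chase 'b': 0 ⇒ 4;  out={2}∪out(4)={2}
  fail(3) 'acd': from fail(2)=10 chase 'd': 10→0 ⇒ 0;  out={0}∪out(0)={0}
  fail(6) 'bbb': from fail(5)=4 chase 'b': 4 ⇒ 5;  out=∅∪out(5)={2}
  fail(11) 'bba': from fail(5)=4 chase 'a': 4→0 ⇒ 1;  out=∅∪out(1)=∅
  fail(7) 'bbba': from fail(6)=5 chase 'a': 5 ⇒ 11;  out=∅∪out(11)=∅
  fail(12) 'bbac': from fail(11)=1 chase 'c': 1 ⇒ 2;  out=∅∪out(2)={3}
  fail(8) 'bbbac': from fail(7)=11 chase 'c': 11 ⇒ 12;  out=∅∪out(12)={3}
  fail(13) 'bbacc': from fail(12)=2 chase 'c': 2→10→0 ⇒ 10;  out={4}∪out(10)={3,4}
  fail(9) 'bbbacc': from fail(8)=12 chase 'c': 12 ⇒ 13;  out={1}∪out(13)={1,3,4}

Scan:
pos 0 'c': at 10  emit P3@[0:0]
pos 1 'b': at 4 (via fail)
pos 2 'b': at 5  emit P2@[1:2]
pos 3 'b': at 6  emit P2@[2:3]
pos 4 'a': at 7
pos 5 'b': at 4 (via fail)
pos 6 'b': at 5  emit P2@[5:6]
pos 7 'c': at 10 (via fail)  emit P3@[7:7]
pos 8 'b': at 4 (via fail)
pos 9 'b': at 5  emit P2@[8:9]
pos 10 'b': at 6  emit P2@[9:10]
pos 11 'b': at 6 (via fail)  emit P2@[10:11]
pos 12 'a': at 7
pos 13 'c': at 8  emit P3@[13:13]
pos 14 'c': at 9  emit P1@[9:14],P3@[14:14],P4@[10:14]
pos 15 'a': at 1 (via fail)
pos 16 'b': at 4 (via fail)
pos 17 'b': at 5  emit P2@[16:17]
pos 18 'b': at 6  emit P2@[17:18]
pos 19 'a': at 7
pos 20 'c': at 8  emit P3@[20:20]
pos 21 'c': at 9  emit P1@[16:21],P3@[21:21],P4@[17:21]
pos 22 'a': at 1 (via fail)
pos 23 'c': at 2  emit P3@[23:23]
pos 24 'd': at 3  emit P0@[22:24]
pos 25 'c': at 10 (via fail)  emit P3@[25:25]
pos 26 'c': at 10 (via fail)  emit P3@[26:26]
pos 27 'd': at 0 (via fail)
pos 28 'b': at 4
pos 29 'b': at 5  emit P2@[28:29]
pos 30 'b': at 6  emit P2@[29:30]
pos 31 'b': at 6 (via fail)  emit P2@[30:31]
pos 32 'a': at 7
pos 33 'c': at 8  emit P3@[33:33]
pos 34 'c': at 9  emit P1@[29:34],P3@[34:34],P4@[30:34]
pos 35 'b': at 4 (via fail)
pos 36 'b': at 5  emit P2@[35:36]
pos 37 'a': at 11
pos 38 'c': at 12  emit P3@[38:38]
pos 39 'c': at 13  emit P3@[39:39],P4@[35:39]
pos 40 'c': at 10 (via fail)  emit P3@[40:40]
pos 41 'c': at 10 (via fail)  emit P3@[41:41]
pos 42 'c': at 10 (via fail)  emit P3@[42:42]
pos 43 'b': at 4 (via fail)
pos 44 'b': at 5  emit P2@[43:44]
pos 45 'b': at 6  emit P2@[44:45]
pos 46 'a': at 7
pos 47 'c': at 8  emit P3@[47:47]
pos 48 'c': at 9  emit P1@[43:48],P3@[48:48],P4@[44:48]
pos 49 'b': at 4 (via fail)
pos 50 'b': at 5  emit P2@[49:50]
pos 51 'a': at 11
pos 52 'c': at 12  emit P3@[52:52]
pos 53 'c': at 13  emit P3@[53:53],P4@[49:53]
pos 54 'b': at 4 (via fail)
pos 55 'b': at 5  emit P2@[54:55]
pos 56 'a': at 11
pos 57 'c': at 12  emit P3@[57:57]
pos 58 'c': at 13  emit P3@[58:58],P4@[54:58]
pos 59 'b': at 4 (via fail)
pos 60 'b': at 5  emit P2@[59:60]
pos 61 'd': at 0 (via fail)
pos 62 'b': at 4
pos 63 'a': at 1 (via fail)
pos 64 'c': at 2  emit P3@[64:64]
pos 65 'd': at 3  emit P0@[63:65]
pos 66 'd': at 0 (via fail)
pos 67 'b': at 4
pos 68 'a': at 1 (via fail)
pos 69 'c': at 2  emit P3@[69:69]
pos 70 'd': at 3  emit P0@[68:70]
pos 71 'c': at 10 (via fail)  emit P3@[71:71]
pos 72 'c': at 10 (via fail)  emit P3@[72:72]
pos 73 'c': at 10 (via fail)  emit P3@[73:73]
pos 74 'd': at 0 (via fail)
pos 75 'b': at 4
pos 76 'b': at 5  emit P2@[75:76]

Result: [[0,3],[2,2],[3,2],[6,2],[7,3],[9,2],[10,2],[11,2],[13,3],[14,1],[14,3],[14,4],[17,2],[18,2],[20,3],[21,1],[21,3],[21,4],[23,3],[24,0],[25,3],[26,3],[29,2],[30,2],[31,2],[33,3],[34,1],[34,3],[34,4],[36,2],[38,3],[39,3],[39,4],[40,3],[41,3],[42,3],[44,2],[45,2],[47,3],[48,1],[48,3],[48,4],[50,2],[52,3],[53,3],[53,4],[55,2],[57,3],[58,3],[58,4],[60,2],[64,3],[65,0],[69,3],[70,0],[71,3],[72,3],[73,3],[76,2]]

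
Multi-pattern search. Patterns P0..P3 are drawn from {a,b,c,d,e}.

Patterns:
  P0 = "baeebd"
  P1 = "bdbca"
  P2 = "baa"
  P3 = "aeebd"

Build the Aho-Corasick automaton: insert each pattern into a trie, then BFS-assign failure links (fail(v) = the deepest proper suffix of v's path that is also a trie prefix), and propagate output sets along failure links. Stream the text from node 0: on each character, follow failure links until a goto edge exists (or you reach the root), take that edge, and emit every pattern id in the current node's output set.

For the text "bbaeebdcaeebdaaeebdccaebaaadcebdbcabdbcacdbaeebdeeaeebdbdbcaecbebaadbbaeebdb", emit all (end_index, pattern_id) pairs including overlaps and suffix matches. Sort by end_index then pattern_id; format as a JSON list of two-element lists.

Build automaton:
Trie (insert patterns):
  n0 'ε': a→12 b→1
  n1 'b': a→2 d→7
  n2 'ba': a→11 e→3
  n3 'bae': e→4
  n4 'baee': b→5
  n5 'baeeb': d→6
  n6 'baeebd': ·  ←P0
  n7 'bd': b→8
  n8 'bdb': c→9
  n9 'bdbc': a→10
  n10 'bdbca': ·  ←P1
  n11 'baa': ·  ←P2
  n12 'a': e→13
  n13 'ae': e→14
  n14 'aee': b→15
  n15 'aeeb': d→16
  n16 'aeebd': ·  ←P3

Failure links (BFS by depth):
  n1('b'): parent n0 fail=0; on 'b' 0 → fail=0;  out ∅∪∅=∅
  n12('a'): parent n0 fail=0; on 'a' 0 → fail=0;  out ∅∪∅=∅
  n2('ba'): parent n1 fail=0; on 'a' 0 → fail=12;  out ∅∪∅=∅
  n7('bd'): parent n1 fail=0; on 'd' 0 → fail=0;  out ∅∪∅=∅
  n13('ae'): parent n12 fail=0; on 'e' 0 → fail=0;  out ∅∪∅=∅
  n3('bae'): parent n2 fail=12; on 'e' 12 → fail=13;  out ∅∪∅=∅
  n8('bdb'): parent n7 fail=0; on 'b' 0 → fail=1;  out ∅∪∅=∅
  n11('baa'): parent n2 fail=12; on 'a' 12→0 → fail=12;  out {2}∪∅={2}
  n14('aee'): parent n13 fail=0; on 'e' 0 → fail=0;  out ∅∪∅=∅
  n4('baee'): parent n3 fail=13; on 'e' 13 → fail=14;  out ∅∪∅=∅
  n9('bdbc'): parent n8 fail=1; on 'c' 1→0 → fail=0;  out ∅∪∅=∅
  n15('aeeb'): parent n14 fail=0; on 'b' 0 → fail=1;  out ∅∪∅=∅
  n5('baeeb'): parent n4 fail=14; on 'b' 14 → fail=15;  out ∅∪∅=∅
  n10('bdbca'): parent n9 fail=0; on 'a' 0 → fail=12;  out {1}∪∅={1}
  n16('aeebd'): parent n15 fail=1; on 'd' 1 → fail=7;  out {3}∪∅={3}
  n6('baeebd'): parent n5 fail=15; on 'd' 15 → fail=16;  out {0}∪{3}={0,3}

Run:
pos 0 'b': at 1
pos 1 'b': at 1 ·f
pos 2 'a': at 2
pos 3 'e': at 3
pos 4 'e': at 4
pos 5 'b': at 5
pos 6 'd': at 6  → match P0@[1:6],P3@[2:6]
pos 7 'c': at 0 ·f
pos 8 'a': at 12
pos 9 'e': at 13
pos 10 'e': at 14
pos 11 'b': at 15
pos 12 'd': at 16  → match P3@[8:12]
pos 13 'a': at 12 ·f
pos 14 'a': at 12 ·f
pos 15 'e': at 13
pos 16 'e': at 14
pos 17 'b': at 15
pos 18 'd': at 16  → match P3@[14:18]
pos 19 'c': at 0 ·f
pos 20 'c': at 0
pos 21 'a': at 12
pos 22 'e': at 13
pos 23 'b': at 1 ·f
pos 24 'a': at 2
pos 25 'a': at 11  → match P2@[23:25]
pos 26 'a': at 12 ·f
pos 27 'd': at 0 ·f
pos 28 'c': at 0
pos 29 'e': at 0
pos 30 'b': at 1
pos 31 'd': at 7
pos 32 'b': at 8
pos 33 'c': at 9
pos 34 'a': at 10  → match P1@[30:34]
pos 35 'b': at 1 ·f
pos 36 'd': at 7
pos 37 'b': at 8
pos 38 'c': at 9
pos 39 'a': at 10  → match P1@[35:39]
pos 40 'c': at 0 ·f
pos 41 'd': at 0
pos 42 'b': at 1
pos 43 'a': at 2
pos 44 'e': at 3
pos 45 'e': at 4
pos 46 'b': at 5
pos 47 'd': at 6  → match P0@[42:47],P3@[43:47]
pos 48 'e': at 0 ·f
pos 49 'e': at 0
pos 50 'a': at 12
pos 51 'e': at 13
pos 52 'e': at 14
pos 53 'b': at 15
pos 54 'd': at 16  → match P3@[50:54]
pos 55 'b': at 8 ·f
pos 56 'd': at 7 ·f
pos 57 'b': at 8
pos 58 'c': at 9
pos 59 'a': at 10  → match P1@[55:59]
pos 60 'e': at 13 ·f
pos 61 'c': at 0 ·f
pos 62 'b': at 1
pos 63 'e': at 0 ·f
pos 64 'b': at 1
pos 65 'a': at 2
pos 66 'a': at 11  → match P2@[64:66]
pos 67 'd': at 0 ·f
pos 68 'b': at 1
pos 69 'b': at 1 ·f
pos 70 'a': at 2
pos 71 'e': at 3
pos 72 'e': at 4
pos 73 'b': at 5
pos 74 'd': at 6  → match P0@[69:74],P3@[70:74]
pos 75 'b': at 8 ·f

Result: [[6,0],[6,3],[12,3],[18,3],[25,2],[34,1],[39,1],[47,0],[47,3],[54,3],[59,1],[66,2],[74,0],[74,3]]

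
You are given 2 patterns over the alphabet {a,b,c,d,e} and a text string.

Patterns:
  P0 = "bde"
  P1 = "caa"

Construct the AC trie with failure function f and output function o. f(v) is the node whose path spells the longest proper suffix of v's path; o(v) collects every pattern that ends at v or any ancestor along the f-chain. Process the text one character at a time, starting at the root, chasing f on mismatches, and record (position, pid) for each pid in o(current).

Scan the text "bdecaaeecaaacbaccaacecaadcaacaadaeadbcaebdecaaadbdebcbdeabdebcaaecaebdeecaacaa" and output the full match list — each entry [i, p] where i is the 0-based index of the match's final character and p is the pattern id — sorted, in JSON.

Build:
Trie (insert patterns):
  0='ε' goto b→1 c→4
  1='b' goto d→2
  2='bd' goto e→3
  3='bde' goto ·  [P0 ends]
  4='c' goto a→5
  5='ca' goto a→6
  6='caa' goto ·  [P1 ends]

BFS fail/out derivation:
  fail(1) 'b': from fail(0)=0 chase 'b': 0 ⇒ 0;  out=∅∪out(0)=∅
  fail(4) 'c': from fail(0)=0 chase 'c': 0 ⇒ 0;  out=∅∪out(0)=∅
  fail(2) 'bd': from fail(1)=0 chase 'd': 0 ⇒ 0;  out=∅∪out(0)=∅
  fail(5) 'ca': from fail(4)=0 chase 'a': 0 ⇒ 0;  out=∅∪out(0)=∅
  fail(3) 'bde': from fail(2)=0 chase 'e': 0 ⇒ 0;  out={0}∪out(0)={0}
  fail(6) 'caa': from fail(5)=0 chase 'a': 0 ⇒ 0;  out={1}∪out(0)={1}

Run:
[0] read 'b'  n0⇒n1
[1] read 'd'  n1⇒n2
[2] read 'e'  n2⇒n3  ** P0@[0:2]
[3] read 'c'  n3⇒n4 ·f
[4] read 'a'  n4⇒n5
[5] read 'a'  n5⇒n6  ** P1@[3:5]
[6] read 'e'  n6⇒n0 ·f
[7] read 'e'  n0⇒n0
[8] read 'c'  n0⇒n4
[9] read 'a'  n4⇒n5
[10] read 'a'  n5⇒n6  ** P1@[8:10]
[11] read 'a'  n6⇒n0 ·f
[12] read 'c'  n0⇒n4
[13] read 'b'  n4⇒n1 ·f
[14] read 'a'  n1⇒n0 ·f
[15] read 'c'  n0⇒n4
[16] read 'c'  n4⇒n4 ·f
[17] read 'a'  n4⇒n5
[18] read 'a'  n5⇒n6  ** P1@[16:18]
[19] read 'c'  n6⇒n4 ·f
[20] read 'e'  n4⇒n0 ·f
[21] read 'c'  n0⇒n4
[22] read 'a'  n4⇒n5
[23] read 'a'  n5⇒n6  ** P1@[21:23]
[24] read 'd'  n6⇒n0 ·f
[25] read 'c'  n0⇒n4
[26] read 'a'  n4⇒n5
[27] read 'a'  n5⇒n6  ** P1@[25:27]
[28] read 'c'  n6⇒n4 ·f
[29] read 'a'  n4⇒n5
[30] read 'a'  n5⇒n6  ** P1@[28:30]
[31] read 'd'  n6⇒n0 ·f
[32] read 'a'  n0⇒n0
[33] read 'e'  n0⇒n0
[34] read 'a'  n0⇒n0
[35] read 'd'  n0⇒n0
[36] read 'b'  n0⇒n1
[37] read 'c'  n1⇒n4 ·f
[38] read 'a'  n4⇒n5
[39] read 'e'  n5⇒n0 ·f
[40] read 'b'  n0⇒n1
[41] read 'd'  n1⇒n2
[42] read 'e'  n2⇒n3  ** P0@[40:42]
[43] read 'c'  n3⇒n4 ·f
[44] read 'a'  n4⇒n5
[45] read 'a'  n5⇒n6  ** P1@[43:45]
[46] read 'a'  n6⇒n0 ·f
[47] read 'd'  n0⇒n0
[48] read 'b'  n0⇒n1
[49] read 'd'  n1⇒n2
[50] read 'e'  n2⇒n3  ** P0@[48:50]
[51] read 'b'  n3⇒n1 ·f
[52] read 'c'  n1⇒n4 ·f
[53] read 'b'  n4⇒n1 ·f
[54] read 'd'  n1⇒n2
[55] read 'e'  n2⇒n3  ** P0@[53:55]
[56] read 'a'  n3⇒n0 ·f
[57] read 'b'  n0⇒n1
[58] read 'd'  n1⇒n2
[59] read 'e'  n2⇒n3  ** P0@[57:59]
[60] read 'b'  n3⇒n1 ·f
[61] read 'c'  n1⇒n4 ·f
[62] read 'a'  n4⇒n5
[63] read 'a'  n5⇒n6  ** P1@[61:63]
[64] read 'e'  n6⇒n0 ·f
[65] read 'c'  n0⇒n4
[66] read 'a'  n4⇒n5
[67] read 'e'  n5⇒n0 ·f
[68] read 'b'  n0⇒n1
[69] read 'd'  n1⇒n2
[70] read 'e'  n2⇒n3  ** P0@[68:70]
[71] read 'e'  n3⇒n0 ·f
[72] read 'c'  n0⇒n4
[73] read 'a'  n4⇒n5
[74] read 'a'  n5⇒n6  ** P1@[72:74]
[75] read 'c'  n6⇒n4 ·f
[76] read 'a'  n4⇒n5
[77] read 'a'  n5⇒n6  ** P1@[75:77]

All matches (sorted): [[2,0],[5,1],[10,1],[18,1],[23,1],[27,1],[30,1],[42,0],[45,1],[50,0],[55,0],[59,0],[63,1],[70,0],[74,1],[77,1]]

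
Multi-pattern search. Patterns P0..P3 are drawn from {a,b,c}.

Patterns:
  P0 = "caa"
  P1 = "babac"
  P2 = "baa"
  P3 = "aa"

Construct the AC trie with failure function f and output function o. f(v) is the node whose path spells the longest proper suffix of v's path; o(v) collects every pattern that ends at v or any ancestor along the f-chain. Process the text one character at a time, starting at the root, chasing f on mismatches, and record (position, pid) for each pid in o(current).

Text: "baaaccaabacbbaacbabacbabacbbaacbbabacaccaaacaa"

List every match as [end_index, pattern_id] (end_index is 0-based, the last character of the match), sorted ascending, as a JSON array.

Build:
Trie (insert patterns):
  0='ε' goto a→10 b→4 c→1
  1='c' goto a→2
  2='ca' goto a→3
  3='caa' goto ·  [P0 ends]
  4='b' goto a→5
  5='ba' goto a→9 b→6
  6='bab' goto a→7
  7='baba' goto c→8
  8='babac' goto ·  [P1 ends]
  9='baa' goto ·  [P2 ends]
  10='a' goto a→11
  11='aa' goto ·  [P3 ends]

Failure links (BFS by depth):
  fail(1) 'c': from fail(0)=0 chase 'c': 0 ⇒ 0;  out=∅∪out(0)=∅
  fail(4) 'b': from fail(0)=0 chase 'b': 0 ⇒ 0;  out=∅∪out(0)=∅
  fail(10) 'a': from fail(0)=0 chase 'a': 0 ⇒ 0;  out=∅∪out(0)=∅
  fail(2) 'ca': from fail(1)=0 chase 'a': 0 ⇒ 10;  out=∅∪out(10)=∅
  fail(5) 'ba': from fail(4)=0 chase 'a': 0 ⇒ 10;  out=∅∪out(10)=∅
  fail(11) 'aa': from fail(10)=0 chase 'a': 0 ⇒ 10;  out={3}∪out(10)={3}
  fail(3) 'caa': from fail(2)=10 chase 'a': 10 ⇒ 11;  out={0}∪out(11)={0,3}
  fail(6) 'bab': from fail(5)=10 chase 'b': 10→0 ⇒ 4;  out=∅∪out(4)=∅
  fail(9) 'baa': from fail(5)=10 chase 'a': 10 ⇒ 11;  out={2}∪out(11)={2,3}
  fail(7) 'baba': from fail(6)=4 chase 'a': 4 ⇒ 5;  out=∅∪out(5)=∅
  fail(8) 'babac': from fail(7)=5 chase 'c': 5→10→0 ⇒ 1;  out={1}∪out(1)={1}

Text stream:
pos 0 'b': at 4
pos 1 'a': at 5
pos 2 'a': at 9  emit P2@[0:2],P3@[1:2]
pos 3 'a': at 11 (fail-walked)  emit P3@[2:3]
pos 4 'c': at 1 (fail-walked)
pos 5 'c': at 1 (fail-walked)
pos 6 'a': at 2
pos 7 'a': at 3  emit P0@[5:7],P3@[6:7]
pos 8 'b': at 4 (fail-walked)
pos 9 'a': at 5
pos 10 'c': at 1 (fail-walked)
pos 11 'b': at 4 (fail-walked)
pos 12 'b': at 4 (fail-walked)
pos 13 'a': at 5
pos 14 'a': at 9  emit P2@[12:14],P3@[13:14]
pos 15 'c': at 1 (fail-walked)
pos 16 'b': at 4 (fail-walked)
pos 17 'a': at 5
pos 18 'b': at 6
pos 19 'a': at 7
pos 20 'c': at 8  emit P1@[16:20]
pos 21 'b': at 4 (fail-walked)
pos 22 'a': at 5
pos 23 'b': at 6
pos 24 'a': at 7
pos 25 'c': at 8  emit P1@[21:25]
pos 26 'b': at 4 (fail-walked)
pos 27 'b': at 4 (fail-walked)
pos 28 'a': at 5
pos 29 'a': at 9  emit P2@[27:29],P3@[28:29]
pos 30 'c': at 1 (fail-walked)
pos 31 'b': at 4 (fail-walked)
pos 32 'b': at 4 (fail-walked)
pos 33 'a': at 5
pos 34 'b': at 6
pos 35 'a': at 7
pos 36 'c': at 8  emit P1@[32:36]
pos 37 'a': at 2 (fail-walked)
pos 38 'c': at 1 (fail-walked)
pos 39 'c': at 1 (fail-walked)
pos 40 'a': at 2
pos 41 'a': at 3  emit P0@[39:41],P3@[40:41]
pos 42 'a': at 11 (fail-walked)  emit P3@[41:42]
pos 43 'c': at 1 (fail-walked)
pos 44 'a': at 2
pos 45 'a': at 3  emit P0@[43:45],P3@[44:45]

Matches: [[2,2],[2,3],[3,3],[7,0],[7,3],[14,2],[14,3],[20,1],[25,1],[29,2],[29,3],[36,1],[41,0],[41,3],[42,3],[45,0],[45,3]]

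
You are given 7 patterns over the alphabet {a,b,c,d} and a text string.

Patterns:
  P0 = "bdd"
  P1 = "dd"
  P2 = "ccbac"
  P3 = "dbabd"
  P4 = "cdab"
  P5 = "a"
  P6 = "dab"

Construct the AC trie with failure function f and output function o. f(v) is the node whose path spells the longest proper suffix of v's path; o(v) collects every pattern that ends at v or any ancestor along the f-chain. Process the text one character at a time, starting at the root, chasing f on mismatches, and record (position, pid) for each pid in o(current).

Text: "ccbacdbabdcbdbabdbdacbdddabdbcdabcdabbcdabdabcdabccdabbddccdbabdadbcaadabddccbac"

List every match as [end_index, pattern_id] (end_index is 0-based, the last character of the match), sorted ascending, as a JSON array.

Construct AC machine:
Trie nodes:
  n0 'ε': a→18 b→1 c→6 d→4
  n1 'b': d→2
  n2 'bd': d→3
  n3 'bdd': ·  ←P0
  n4 'd': a→19 b→11 d→5
  n5 'dd': ·  ←P1
  n6 'c': c→7 d→15
  n7 'cc': b→8
  n8 'ccb': a→9
  n9 'ccba': c→10
  n10 'ccbac': ·  ←P2
  n11 'db': a→12
  n12 'dba': b→13
  n13 'dbab': d→14
  n14 'dbabd': ·  ←P3
  n15 'cd': a→16
  n16 'cda': b→17
  n17 'cdab': ·  ←P4
  n18 'a': ·  ←P5
  n19 'da': b→20
  n20 'dab': ·  ←P6

Failure links (BFS by depth):
  fail(1) 'b': from fail(0)=0 chase 'b': 0 ⇒ 0;  out=∅∪out(0)=∅
  fail(4) 'd': from fail(0)=0 chase 'd': 0 ⇒ 0;  out=∅∪out(0)=∅
  fail(6) 'c': from fail(0)=0 chase 'c': 0 ⇒ 0;  out=∅∪out(0)=∅
  fail(18) 'a': from fail(0)=0 chase 'a': 0 ⇒ 0;  out={5}∪out(0)={5}
  fail(2) 'bd': from fail(1)=0 chase 'd': 0 ⇒ 4;  out=∅∪out(4)=∅
  fail(5) 'dd': from fail(4)=0 chase 'd': 0 ⇒ 4;  out={1}∪out(4)={1}
  fail(7) 'cc': from fail(6)=0 chase 'c': 0 ⇒ 6;  out=∅∪out(6)=∅
  fail(11) 'db': from fail(4)=0 chase 'b': 0 ⇒ 1;  out=∅∪out(1)=∅
  fail(15) 'cd': from fail(6)=0 chase 'd': 0 ⇒ 4;  out=∅∪out(4)=∅
  fail(19) 'da': from fail(4)=0 chase 'a': 0 ⇒ 18;  out=∅∪out(18)={5}
  fail(3) 'bdd': from fail(2)=4 chase 'd': 4 ⇒ 5;  out={0}∪out(5)={0,1}
  fail(8) 'ccb': from fail(7)=6 chase 'b': 6→0 ⇒ 1;  out=∅∪out(1)=∅
  fail(12) 'dba': from fail(11)=1 chase 'a': 1→0 ⇒ 18;  out=∅∪out(18)={5}
  fail(16) 'cda': from fail(15)=4 chase 'a': 4 ⇒ 19;  out=∅∪out(19)={5}
  fail(20) 'dab': from fail(19)=18 chase 'b': 18→0 ⇒ 1;  out={6}∪out(1)={6}
  fail(9) 'ccba': from fail(8)=1 chase 'a': 1→0 ⇒ 18;  out=∅∪out(18)={5}
  fail(13) 'dbab': from fail(12)=18 chase 'b': 18→0 ⇒ 1;  out=∅∪out(1)=∅
  fail(17) 'cdab': from fail(16)=19 chase 'b': 19 ⇒ 20;  out={4}∪out(20)={4,6}
  fail(10) 'ccbac': from fail(9)=18 chase 'c': 18→0 ⇒ 6;  out={2}∪out(6)={2}
  fail(14) 'dbabd': from fail(13)=1 chase 'd': 1 ⇒ 2;  out={3}∪out(2)={3}

Text stream:
i=0 'c': node 0→6
i=1 'c': node 6→7
i=2 'b': node 7→8
i=3 'a': node 8→9  emit P5@[3:3]
i=4 'c': node 9→10  emit P2@[0:4]
i=5 'd': node 10→15 (via fail)
i=6 'b': node 15→11 (via fail)
i=7 'a': node 11→12  emit P5@[7:7]
i=8 'b': node 12→13
i=9 'd': node 13→14  emit P3@[5:9]
i=10 'c': node 14→6 (via fail)
i=11 'b': node 6→1 (via fail)
i=12 'd': node 1→2
i=13 'b': node 2→11 (via fail)
i=14 'a': node 11→12  emit P5@[14:14]
i=15 'b': node 12→13
i=16 'd': node 13→14  emit P3@[12:16]
i=17 'b': node 14→11 (via fail)
i=18 'd': node 11→2 (via fail)
i=19 'a': node 2→19 (via fail)  emit P5@[19:19]
i=20 'c': node 19→6 (via fail)
i=21 'b': node 6→1 (via fail)
i=22 'd': node 1→2
i=23 'd': node 2→3  emit P0@[21:23],P1@[22:23]
i=24 'd': node 3→5 (via fail)  emit P1@[23:24]
i=25 'a': node 5→19 (via fail)  emit P5@[25:25]
i=26 'b': node 19→20  emit P6@[24:26]
i=27 'd': node 20→2 (via fail)
i=28 'b': node 2→11 (via fail)
i=29 'c': node 11→6 (via fail)
i=30 'd': node 6→15
i=31 'a': node 15→16  emit P5@[31:31]
i=32 'b': node 16→17  emit P4@[29:32],P6@[30:32]
i=33 'c': node 17→6 (via fail)
i=34 'd': node 6→15
i=35 'a': node 15→16  emit P5@[35:35]
i=36 'b': node 16→17  emit P4@[33:36],P6@[34:36]
i=37 'b': node 17→1 (via fail)
i=38 'c': node 1→6 (via fail)
i=39 'd': node 6→15
i=40 'a': node 15→16  emit P5@[40:40]
i=41 'b': node 16→17  emit P4@[38:41],P6@[39:41]
i=42 'd': node 17→2 (via fail)
i=43 'a': node 2→19 (via fail)  emit P5@[43:43]
i=44 'b': node 19→20  emit P6@[42:44]
i=45 'c': node 20→6 (via fail)
i=46 'd': node 6→15
i=47 'a': node 15→16  emit P5@[47:47]
i=48 'b': node 16→17  emit P4@[45:48],P6@[46:48]
i=49 'c': node 17→6 (via fail)
i=50 'c': node 6→7
i=51 'd': node 7→15 (via fail)
i=52 'a': node 15→16  emit P5@[52:52]
i=53 'b': node 16→17  emit P4@[50:53],P6@[51:53]
i=54 'b': node 17→1 (via fail)
i=55 'd': node 1→2
i=56 'd': node 2→3  emit P0@[54:56],P1@[55:56]
i=57 'c': node 3→6 (via fail)
i=58 'c': node 6→7
i=59 'd': node 7→15 (via fail)
i=60 'b': node 15→11 (via fail)
i=61 'a': node 11→12  emit P5@[61:61]
i=62 'b': node 12→13
i=63 'd': node 13→14  emit P3@[59:63]
i=64 'a': node 14→19 (via fail)  emit P5@[64:64]
i=65 'd': node 19→4 (via fail)
i=66 'b': node 4→11
i=67 'c': node 11→6 (via fail)
i=68 'a': node 6→18 (via fail)  emit P5@[68:68]
i=69 'a': node 18→18 (via fail)  emit P5@[69:69]
i=70 'd': node 18→4 (via fail)
i=71 'a': node 4→19  emit P5@[71:71]
i=72 'b': node 19→20  emit P6@[70:72]
i=73 'd': node 20→2 (via fail)
i=74 'd': node 2→3  emit P0@[72:74],P1@[73:74]
i=75 'c': node 3→6 (via fail)
i=76 'c': node 6→7
i=77 'b': node 7→8
i=78 'a': node 8→9  emit P5@[78:78]
i=79 'c': node 9→10  emit P2@[75:79]

Result: [[3,5],[4,2],[7,5],[9,3],[14,5],[16,3],[19,5],[23,0],[23,1],[24,1],[25,5],[26,6],[31,5],[32,4],[32,6],[35,5],[36,4],[36,6],[40,5],[41,4],[41,6],[43,5],[44,6],[47,5],[48,4],[48,6],[52,5],[53,4],[53,6],[56,0],[56,1],[61,5],[63,3],[64,5],[68,5],[69,5],[71,5],[72,6],[74,0],[74,1],[78,5],[79,2]]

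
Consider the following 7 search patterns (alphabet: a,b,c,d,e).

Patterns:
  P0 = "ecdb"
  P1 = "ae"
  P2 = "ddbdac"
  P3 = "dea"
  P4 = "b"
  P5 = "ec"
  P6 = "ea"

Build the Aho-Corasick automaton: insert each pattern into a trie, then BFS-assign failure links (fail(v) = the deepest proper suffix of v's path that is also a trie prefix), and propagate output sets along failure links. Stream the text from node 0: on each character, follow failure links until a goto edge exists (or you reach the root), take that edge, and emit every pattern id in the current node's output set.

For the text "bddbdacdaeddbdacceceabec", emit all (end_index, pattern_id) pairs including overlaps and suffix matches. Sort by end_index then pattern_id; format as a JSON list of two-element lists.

Build automaton:
Trie nodes:
  n0 'ε': a→5 b→15 d→7 e→1
  n1 'e': a→16 c→2
  n2 'ec': d→3  ←P5
  n3 'ecd': b→4
  n4 'ecdb': ·  ←P0
  n5 'a': e→6
  n6 'ae': ·  ←P1
  n7 'd': d→8 e→13
  n8 'dd': b→9
  n9 'ddb': d→10
  n10 'ddbd': a→11
  n11 'ddbda': c→12
  n12 'ddbdac': ·  ←P2
  n13 'de': a→14
  n14 'dea': ·  ←P3
  n15 'b': ·  ←P4
  n16 'ea': ·  ←P6

BFS fail/out derivation:
  n1('e'): parent n0 fail=0; on 'e' 0 → fail=0;  out ∅∪∅=∅
  n5('a'): parent n0 fail=0; on 'a' 0 → fail=0;  out ∅∪∅=∅
  n7('d'): parent n0 fail=0; on 'd' 0 → fail=0;  out ∅∪∅=∅
  n15('b'): parent n0 fail=0; on 'b' 0 → fail=0;  out {4}∪∅={4}
  n2('ec'): parent n1 fail=0; on 'c' 0 → fail=0;  out {5}∪∅={5}
  n6('ae'): parent n5 fail=0; on 'e' 0 → fail=1;  out {1}∪∅={1}
  n8('dd'): parent n7 fail=0; on 'd' 0 → fail=7;  out ∅∪∅=∅
  n13('de'): parent n7 fail=0; on 'e' 0 → fail=1;  out ∅∪∅=∅
  n16('ea'): parent n1 fail=0; on 'a' 0 → fail=5;  out {6}∪∅={6}
  n3('ecd'): parent n2 fail=0; on 'd' 0 → fail=7;  out ∅∪∅=∅
  n9('ddb'): parent n8 fail=7; on 'b' 7→0 → fail=15;  out ∅∪{4}={4}
  n14('dea'): parent n13 fail=1; on 'a' 1 → fail=16;  out {3}∪{6}={3,6}
  n4('ecdb'): parent n3 fail=7; on 'b' 7→0 → fail=15;  out {0}∪{4}={0,4}
  n10('ddbd'): parent n9 fail=15; on 'd' 15→0 → fail=7;  out ∅∪∅=∅
  n11('ddbda'): parent n10 fail=7; on 'a' 7→0 → fail=5;  out ∅∪∅=∅
  n12('ddbdac'): parent n11 fail=5; on 'c' 5→0 → fail=0;  out {2}∪∅={2}

Text stream:
pos 0 'b': at 15  ** P4@[0:0]
pos 1 'd': at 7 (fail-walked)
pos 2 'd': at 8
pos 3 'b': at 9  ** P4@[3:3]
pos 4 'd': at 10
pos 5 'a': at 11
pos 6 'c': at 12  ** P2@[1:6]
pos 7 'd': at 7 (fail-walked)
pos 8 'a': at 5 (fail-walked)
pos 9 'e': at 6  ** P1@[8:9]
pos 10 'd': at 7 (fail-walked)
pos 11 'd': at 8
pos 12 'b': at 9  ** P4@[12:12]
pos 13 'd': at 10
pos 14 'a': at 11
pos 15 'c': at 12  ** P2@[10:15]
pos 16 'c': at 0 (fail-walked)
pos 17 'e': at 1
pos 18 'c': at 2  ** P5@[17:18]
pos 19 'e': at 1 (fail-walked)
pos 20 'a': at 16  ** P6@[19:20]
pos 21 'b': at 15 (fail-walked)  ** P4@[21:21]
pos 22 'e': at 1 (fail-walked)
pos 23 'c': at 2  ** P5@[22:23]

All matches (sorted): [[0,4],[3,4],[6,2],[9,1],[12,4],[15,2],[18,5],[20,6],[21,4],[23,5]]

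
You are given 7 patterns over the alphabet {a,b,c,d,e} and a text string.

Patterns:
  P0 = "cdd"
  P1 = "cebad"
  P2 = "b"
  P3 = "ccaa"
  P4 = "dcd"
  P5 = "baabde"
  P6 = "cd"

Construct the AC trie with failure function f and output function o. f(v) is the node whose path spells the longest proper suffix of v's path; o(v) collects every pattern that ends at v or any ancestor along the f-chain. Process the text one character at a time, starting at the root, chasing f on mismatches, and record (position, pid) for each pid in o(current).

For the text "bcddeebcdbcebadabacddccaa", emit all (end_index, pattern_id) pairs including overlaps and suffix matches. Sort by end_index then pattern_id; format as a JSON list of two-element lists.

Build automaton:
Trie (insert patterns):
  0='ε' goto b→8 c→1 d→12
  1='c' goto c→9 d→2 e→4
  2='cd' goto d→3  [P6 ends]
  3='cdd' goto ·  [P0 ends]
  4='ce' goto b→5
  5='ceb' goto a→6
  6='ceba' goto d→7
  7='cebad' goto ·  [P1 ends]
  8='b' goto a→15  [P2 ends]
  9='cc' goto a→10
  10='cca' goto a→11
  11='ccaa' goto ·  [P3 ends]
  12='d' goto c→13
  13='dc' goto d→14
  14='dcd' goto ·  [P4 ends]
  15='ba' goto a→16
  16='baa' goto b→17
  17='baab' goto d→18
  18='baabd' goto e→19
  19='baabde' goto ·  [P5 ends]

Failure links (BFS by depth):
  n1('c'): parent n0 fail=0; on 'c' 0 → fail=0;  out ∅∪∅=∅
  n8('b'): parent n0 fail=0; on 'b' 0 → fail=0;  out {2}∪∅={2}
  n12('d'): parent n0 fail=0; on 'd' 0 → fail=0;  out ∅∪∅=∅
  n2('cd'): parent n1 fail=0; on 'd' 0 → fail=12;  out {6}∪∅={6}
  n4('ce'): parent n1 fail=0; on 'e' 0 → fail=0;  out ∅∪∅=∅
  n9('cc'): parent n1 fail=0; on 'c' 0 → fail=1;  out ∅∪∅=∅
  n13('dc'): parent n12 fail=0; on 'c' 0 → fail=1;  out ∅∪∅=∅
  n15('ba'): parent n8 fail=0; on 'a' 0 → fail=0;  out ∅∪∅=∅
  n3('cdd'): parent n2 fail=12; on 'd' 12→0 → fail=12;  out {0}∪∅={0}
  n5('ceb'): parent n4 fail=0; on 'b' 0 → fail=8;  out ∅∪{2}={2}
  n10('cca'): parent n9 fail=1; on 'a' 1→0 → fail=0;  out ∅∪∅=∅
  n14('dcd'): parent n13 fail=1; on 'd' 1 → fail=2;  out {4}∪{6}={4,6}
  n16('baa'): parent n15 fail=0; on 'a' 0 → fail=0;  out ∅∪∅=∅
  n6('ceba'): parent n5 fail=8; on 'a' 8 → fail=15;  out ∅∪∅=∅
  n11('ccaa'): parent n10 fail=0; on 'a' 0 → fail=0;  out {3}∪∅={3}
  n17('baab'): parent n16 fail=0; on 'b' 0 → fail=8;  out ∅∪{2}={2}
  n7('cebad'): parent n6 fail=15; on 'd' 15→0 → fail=12;  out {1}∪∅={1}
  n18('baabd'): parent n17 fail=8; on 'd' 8→0 → fail=12;  out ∅∪∅=∅
  n19('baabde'): parent n18 fail=12; on 'e' 12→0 → fail=0;  out {5}∪∅={5}

Scan:
i=0 'b': node 0→8  emit P2@[0:0]
i=1 'c': node 8→1 ·f
i=2 'd': node 1→2  emit P6@[1:2]
i=3 'd': node 2→3  emit P0@[1:3]
i=4 'e': node 3→0 ·f
i=5 'e': node 0→0
i=6 'b': node 0→8  emit P2@[6:6]
i=7 'c': node 8→1 ·f
i=8 'd': node 1→2  emit P6@[7:8]
i=9 'b': node 2→8 ·f  emit P2@[9:9]
i=10 'c': node 8→1 ·f
i=11 'e': node 1→4
i=12 'b': node 4→5  emit P2@[12:12]
i=13 'a': node 5→6
i=14 'd': node 6→7  emit P1@[10:14]
i=15 'a': node 7→0 ·f
i=16 'b': node 0→8  emit P2@[16:16]
i=17 'a': node 8→15
i=18 'c': node 15→1 ·f
i=19 'd': node 1→2  emit P6@[18:19]
i=20 'd': node 2→3  emit P0@[18:20]
i=21 'c': node 3→13 ·f
i=22 'c': node 13→9 ·f
i=23 'a': node 9→10
i=24 'a': node 10→11  emit P3@[21:24]

Result: [[0,2],[2,6],[3,0],[6,2],[8,6],[9,2],[12,2],[14,1],[16,2],[19,6],[20,0],[24,3]]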